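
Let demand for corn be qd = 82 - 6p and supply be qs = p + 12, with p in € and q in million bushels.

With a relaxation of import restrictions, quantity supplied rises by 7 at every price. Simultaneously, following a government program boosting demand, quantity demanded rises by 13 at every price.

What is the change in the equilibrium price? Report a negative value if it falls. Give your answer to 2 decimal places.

+0.86

Before the shock: 82 - 6p = p + 12 ⇒ 70 = 7p ⇒ p = 10, q = 22.
The shock moves the curves to qd = 95 - 6p and qs = p + 19.
Equate the new curves: 95 - 6p = p + 19, giving 76 = 7p, p = 76/7 ≈ 10.8571, q = 209/7 ≈ 29.8571.
Δp = 10.8571 − 10 = +0.86.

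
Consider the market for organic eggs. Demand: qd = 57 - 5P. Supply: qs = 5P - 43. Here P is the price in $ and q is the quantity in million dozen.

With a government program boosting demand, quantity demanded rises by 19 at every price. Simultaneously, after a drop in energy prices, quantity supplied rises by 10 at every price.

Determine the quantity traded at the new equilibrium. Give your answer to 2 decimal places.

Before the shock: 57 - 5P = 5P - 43 ⇒ 100 = 10P ⇒ P = 10, q = 7.
The shock moves the curves to qd = 76 - 5P and qs = 5P - 33.
New equilibrium: 76 - 5P = 5P - 33 ⇒ 109 = 10P ⇒ P = 10.9, q = 21.5.

21.50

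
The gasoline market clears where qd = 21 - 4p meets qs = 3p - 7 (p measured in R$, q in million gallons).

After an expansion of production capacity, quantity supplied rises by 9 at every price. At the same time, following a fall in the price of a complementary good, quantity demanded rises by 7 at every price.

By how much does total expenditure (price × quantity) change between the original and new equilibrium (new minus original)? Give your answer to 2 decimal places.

Original equilibrium: 21 - 4p = 3p - 7 gives 28 = 7p, so p = 4 and q = 5.
The shock moves the curves to qd = 28 - 4p and qs = 3p + 2.
Setting them equal: 28 - 4p = 3p + 2 → 26 = 7p, so p = 26/7 ≈ 3.7143 and q = 92/7 ≈ 13.1429.
Expenditure moves from 4×5 = 20 to 3.7143×13.1429 = 48.8163; change = +28.82.

+28.82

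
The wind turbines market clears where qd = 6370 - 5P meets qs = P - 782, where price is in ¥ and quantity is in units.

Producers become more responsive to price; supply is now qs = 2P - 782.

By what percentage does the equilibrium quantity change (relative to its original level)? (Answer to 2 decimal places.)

+207.67

Solve the original market: 6370 - 5P = P - 782, hence P = 1192 and q = 410.
After the shift, demand is qd = 6370 - 5P and supply is qs = 2P - 782.
Equate the new curves: 6370 - 5P = 2P - 782, giving 7152 = 7P, P = 7152/7 ≈ 1021.7143, q = 8830/7 ≈ 1261.4286.
%Δq = (1261.4286 − 410) / 410 × 100 = +207.67%.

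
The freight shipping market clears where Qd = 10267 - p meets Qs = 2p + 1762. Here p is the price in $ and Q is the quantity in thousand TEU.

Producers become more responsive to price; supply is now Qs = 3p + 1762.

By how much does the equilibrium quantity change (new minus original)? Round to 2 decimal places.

+708.75

Solve the original market: 10267 - p = 2p + 1762, hence p = 2835 and Q = 7432.
With the change applied: demand Qd = 10267 - p, supply Qs = 3p + 1762.
Setting them equal: 10267 - p = 3p + 1762 → 8505 = 4p, so p = 2126.25 and Q = 8140.75.
ΔQ = 8140.75 − 7432 = +708.75.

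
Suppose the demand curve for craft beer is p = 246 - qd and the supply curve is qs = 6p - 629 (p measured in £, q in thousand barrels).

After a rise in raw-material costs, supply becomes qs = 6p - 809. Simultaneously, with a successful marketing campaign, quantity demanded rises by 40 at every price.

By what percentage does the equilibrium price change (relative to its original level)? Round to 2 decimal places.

Solve the original market: 246 - p = 6p - 629, hence p = 125 and q = 121.
With the change applied: demand qd = 286 - p, supply qs = 6p - 809.
New equilibrium: 286 - p = 6p - 809 ⇒ 1095 = 7p ⇒ p = 1095/7 ≈ 156.4286, q = 907/7 ≈ 129.5714.
%Δp = (156.4286 − 125) / 125 × 100 = +25.14%.

+25.14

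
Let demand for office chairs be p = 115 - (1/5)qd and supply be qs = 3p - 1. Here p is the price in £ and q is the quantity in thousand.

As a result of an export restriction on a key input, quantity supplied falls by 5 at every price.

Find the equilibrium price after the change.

Original equilibrium: 575 - 5p = 3p - 1 gives 576 = 8p, so p = 72 and q = 215.
The shock moves the curves to qd = 575 - 5p and qs = 3p - 6.
Clearing the new market: 575 - 5p = 3p - 6, so p = 72.625 and q = 211.875.

72.625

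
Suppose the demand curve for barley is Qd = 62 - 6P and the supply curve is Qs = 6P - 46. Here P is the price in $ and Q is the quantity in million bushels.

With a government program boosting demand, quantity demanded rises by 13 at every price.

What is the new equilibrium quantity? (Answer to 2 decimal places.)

Solve the original market: 62 - 6P = 6P - 46, hence P = 9 and Q = 8.
The shock moves the curves to Qd = 75 - 6P and Qs = 6P - 46.
Setting them equal: 75 - 6P = 6P - 46 → 121 = 12P, so P = 121/12 ≈ 10.0833 and Q = 14.5.

14.50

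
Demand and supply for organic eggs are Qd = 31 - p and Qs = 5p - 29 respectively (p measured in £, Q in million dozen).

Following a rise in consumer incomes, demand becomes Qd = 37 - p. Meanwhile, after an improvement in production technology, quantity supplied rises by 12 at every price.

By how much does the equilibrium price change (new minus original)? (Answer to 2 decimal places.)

Initially, 31 - p = 5p - 29, so 60 = 6p and p = 10, Q = 21.
The shock moves the curves to Qd = 37 - p and Qs = 5p - 17.
Clearing the new market: 37 - p = 5p - 17, so p = 9 and Q = 28.
Δp = 9 − 10 = -1.00.

-1.00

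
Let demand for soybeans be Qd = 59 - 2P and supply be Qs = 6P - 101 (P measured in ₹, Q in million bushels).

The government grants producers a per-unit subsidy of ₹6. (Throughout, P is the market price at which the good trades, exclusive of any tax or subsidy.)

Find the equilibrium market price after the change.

Before the shock: 59 - 2P = 6P - 101 ⇒ 160 = 8P ⇒ P = 20, Q = 19.
Since sellers receive the price plus the subsidy, the effective supply curve becomes Qs = 6P - 65.
Setting them equal: 59 - 2P = 6P - 65 → 124 = 8P, so P = 15.5 and Q = 28.

15.5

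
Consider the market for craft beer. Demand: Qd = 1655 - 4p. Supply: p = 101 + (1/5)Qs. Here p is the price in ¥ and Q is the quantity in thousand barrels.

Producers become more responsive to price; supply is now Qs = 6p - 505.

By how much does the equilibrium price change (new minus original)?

-24

Before the shock: 1655 - 4p = 5p - 505 ⇒ 2160 = 9p ⇒ p = 240, Q = 695.
The shock moves the curves to Qd = 1655 - 4p and Qs = 6p - 505.
New equilibrium: 1655 - 4p = 6p - 505 ⇒ 2160 = 10p ⇒ p = 216, Q = 791.
Δp = 216 − 240 = -24.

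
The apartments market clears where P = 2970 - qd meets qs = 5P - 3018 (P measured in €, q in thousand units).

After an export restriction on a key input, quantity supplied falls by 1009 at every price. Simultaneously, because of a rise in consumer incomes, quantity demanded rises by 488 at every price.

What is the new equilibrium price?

1247.5

Before the shock: 2970 - P = 5P - 3018 ⇒ 5988 = 6P ⇒ P = 998, q = 1972.
After the shift, demand is qd = 3458 - P and supply is qs = 5P - 4027.
New equilibrium: 3458 - P = 5P - 4027 ⇒ 7485 = 6P ⇒ P = 1247.5, q = 2210.5.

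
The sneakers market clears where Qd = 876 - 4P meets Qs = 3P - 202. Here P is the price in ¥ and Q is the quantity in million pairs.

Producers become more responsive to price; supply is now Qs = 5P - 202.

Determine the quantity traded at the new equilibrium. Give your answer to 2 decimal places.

Original equilibrium: 876 - 4P = 3P - 202 gives 1078 = 7P, so P = 154 and Q = 260.
The shock moves the curves to Qd = 876 - 4P and Qs = 5P - 202.
New equilibrium: 876 - 4P = 5P - 202 ⇒ 1078 = 9P ⇒ P = 1078/9 ≈ 119.7778, Q = 3572/9 ≈ 396.8889.

396.89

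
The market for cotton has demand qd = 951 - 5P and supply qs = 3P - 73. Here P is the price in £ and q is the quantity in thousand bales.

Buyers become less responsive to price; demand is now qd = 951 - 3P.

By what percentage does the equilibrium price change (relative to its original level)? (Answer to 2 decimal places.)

+33.33

Before the shock: 951 - 5P = 3P - 73 ⇒ 1024 = 8P ⇒ P = 128, q = 311.
With the change applied: demand qd = 951 - 3P, supply qs = 3P - 73.
New equilibrium: 951 - 3P = 3P - 73 ⇒ 1024 = 6P ⇒ P = 512/3 ≈ 170.6667, q = 439.
%ΔP = (170.6667 − 128) / 128 × 100 = +33.33%.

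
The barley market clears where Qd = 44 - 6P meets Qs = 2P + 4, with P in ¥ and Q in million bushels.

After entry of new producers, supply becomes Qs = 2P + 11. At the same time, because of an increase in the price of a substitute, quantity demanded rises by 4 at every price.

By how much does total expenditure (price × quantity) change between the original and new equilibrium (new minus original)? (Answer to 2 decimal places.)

+23.66

Solve the original market: 44 - 6P = 2P + 4, hence P = 5 and Q = 14.
With the change applied: demand Qd = 48 - 6P, supply Qs = 2P + 11.
Setting them equal: 48 - 6P = 2P + 11 → 37 = 8P, so P = 4.625 and Q = 20.25.
Expenditure moves from 5×14 = 70 to 4.625×20.25 = 93.65625; change = +23.66.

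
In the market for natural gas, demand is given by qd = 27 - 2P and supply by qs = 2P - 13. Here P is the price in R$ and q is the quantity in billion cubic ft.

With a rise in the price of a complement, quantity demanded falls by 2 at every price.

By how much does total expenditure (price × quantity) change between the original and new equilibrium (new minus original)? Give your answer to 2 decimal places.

Solve the original market: 27 - 2P = 2P - 13, hence P = 10 and q = 7.
With the change applied: demand qd = 25 - 2P, supply qs = 2P - 13.
Setting them equal: 25 - 2P = 2P - 13 → 38 = 4P, so P = 9.5 and q = 6.
Expenditure moves from 10×7 = 70 to 9.5×6 = 57; change = -13.00.

-13.00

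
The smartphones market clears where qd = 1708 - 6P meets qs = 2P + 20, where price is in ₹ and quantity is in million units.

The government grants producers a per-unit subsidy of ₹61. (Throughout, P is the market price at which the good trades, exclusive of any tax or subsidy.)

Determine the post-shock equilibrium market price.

195.75

Original equilibrium: 1708 - 6P = 2P + 20 gives 1688 = 8P, so P = 211 and q = 442.
Since sellers receive the price plus the subsidy, the effective supply curve becomes qs = 2P + 142.
Clearing the new market: 1708 - 6P = 2P + 142, so P = 195.75 and q = 533.5.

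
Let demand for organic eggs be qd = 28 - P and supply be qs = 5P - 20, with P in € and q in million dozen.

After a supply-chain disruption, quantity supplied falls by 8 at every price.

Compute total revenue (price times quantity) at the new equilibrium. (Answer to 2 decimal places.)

Original equilibrium: 28 - P = 5P - 20 gives 48 = 6P, so P = 8 and q = 20.
The new curves are qd = 28 - P (demand) and qs = 5P - 28 (supply).
New equilibrium: 28 - P = 5P - 28 ⇒ 56 = 6P ⇒ P = 28/3 ≈ 9.3333, q = 56/3 ≈ 18.6667.
New expenditure = 9.3333 × 18.6667 = 174.22.

174.22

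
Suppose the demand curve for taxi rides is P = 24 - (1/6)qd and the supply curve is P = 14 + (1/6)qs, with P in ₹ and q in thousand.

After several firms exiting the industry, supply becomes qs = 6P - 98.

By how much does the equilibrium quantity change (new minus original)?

Original equilibrium: 144 - 6P = 6P - 84 gives 228 = 12P, so P = 19 and q = 30.
With the change applied: demand qd = 144 - 6P, supply qs = 6P - 98.
Setting them equal: 144 - 6P = 6P - 98 → 242 = 12P, so P = 121/6 ≈ 20.1667 and q = 23.
Δq = 23 − 30 = -7.

-7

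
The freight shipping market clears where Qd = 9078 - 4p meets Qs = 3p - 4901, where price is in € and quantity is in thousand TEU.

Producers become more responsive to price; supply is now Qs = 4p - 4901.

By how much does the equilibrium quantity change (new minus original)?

Solve the original market: 9078 - 4p = 3p - 4901, hence p = 1997 and Q = 1090.
With the change applied: demand Qd = 9078 - 4p, supply Qs = 4p - 4901.
Clearing the new market: 9078 - 4p = 4p - 4901, so p = 1747.375 and Q = 2088.5.
ΔQ = 2088.5 − 1090 = +998.5.

+998.5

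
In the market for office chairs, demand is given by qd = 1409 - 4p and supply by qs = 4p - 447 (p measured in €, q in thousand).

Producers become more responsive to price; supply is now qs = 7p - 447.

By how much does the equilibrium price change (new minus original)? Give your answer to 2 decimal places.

-63.27

Original equilibrium: 1409 - 4p = 4p - 447 gives 1856 = 8p, so p = 232 and q = 481.
After the shift, demand is qd = 1409 - 4p and supply is qs = 7p - 447.
Equate the new curves: 1409 - 4p = 7p - 447, giving 1856 = 11p, p = 1856/11 ≈ 168.7273, q = 8075/11 ≈ 734.0909.
Δp = 168.7273 − 232 = -63.27.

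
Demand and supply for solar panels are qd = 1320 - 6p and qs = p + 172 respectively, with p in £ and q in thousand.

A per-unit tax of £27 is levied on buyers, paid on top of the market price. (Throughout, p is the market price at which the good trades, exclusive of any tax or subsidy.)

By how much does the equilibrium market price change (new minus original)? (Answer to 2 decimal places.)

Original equilibrium: 1320 - 6p = p + 172 gives 1148 = 7p, so p = 164 and q = 336.
Since buyers pay the price plus the tax, the effective demand curve becomes qd = 1158 - 6p.
Setting them equal: 1158 - 6p = p + 172 → 986 = 7p, so p = 986/7 ≈ 140.8571 and q = 2190/7 ≈ 312.8571.
Δp = 140.8571 − 164 = -23.14.

-23.14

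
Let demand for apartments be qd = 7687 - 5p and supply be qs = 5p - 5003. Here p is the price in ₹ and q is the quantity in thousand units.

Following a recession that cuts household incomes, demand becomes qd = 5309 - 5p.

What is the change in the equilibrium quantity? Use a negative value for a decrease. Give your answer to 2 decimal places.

Original equilibrium: 7687 - 5p = 5p - 5003 gives 12690 = 10p, so p = 1269 and q = 1342.
With the change applied: demand qd = 5309 - 5p, supply qs = 5p - 5003.
Clearing the new market: 5309 - 5p = 5p - 5003, so p = 1031.2 and q = 153.
Δq = 153 − 1342 = -1189.00.

-1189.00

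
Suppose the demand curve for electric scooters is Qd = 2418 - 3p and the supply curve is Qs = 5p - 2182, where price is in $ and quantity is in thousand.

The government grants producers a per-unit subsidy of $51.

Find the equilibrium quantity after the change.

Before the shock: 2418 - 3p = 5p - 2182 ⇒ 4600 = 8p ⇒ p = 575, Q = 693.
Since sellers receive the price plus the subsidy, the effective supply curve becomes Qs = 5p - 1927.
Setting them equal: 2418 - 3p = 5p - 1927 → 4345 = 8p, so p = 543.125 and Q = 788.625.

788.625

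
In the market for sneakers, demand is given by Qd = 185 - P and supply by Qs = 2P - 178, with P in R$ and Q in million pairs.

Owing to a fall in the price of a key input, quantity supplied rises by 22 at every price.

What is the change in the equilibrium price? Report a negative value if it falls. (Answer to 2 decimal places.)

-7.33

Initially, 185 - P = 2P - 178, so 363 = 3P and P = 121, Q = 64.
The new curves are Qd = 185 - P (demand) and Qs = 2P - 156 (supply).
Setting them equal: 185 - P = 2P - 156 → 341 = 3P, so P = 341/3 ≈ 113.6667 and Q = 214/3 ≈ 71.3333.
ΔP = 113.6667 − 121 = -7.33.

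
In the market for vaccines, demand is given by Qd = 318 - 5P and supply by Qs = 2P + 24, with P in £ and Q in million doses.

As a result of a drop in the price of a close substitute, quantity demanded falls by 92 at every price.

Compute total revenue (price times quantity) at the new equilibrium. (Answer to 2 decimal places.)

2358.04

Original equilibrium: 318 - 5P = 2P + 24 gives 294 = 7P, so P = 42 and Q = 108.
The new curves are Qd = 226 - 5P (demand) and Qs = 2P + 24 (supply).
Equate the new curves: 226 - 5P = 2P + 24, giving 202 = 7P, P = 202/7 ≈ 28.8571, Q = 572/7 ≈ 81.7143.
New expenditure = 28.8571 × 81.7143 = 2358.04.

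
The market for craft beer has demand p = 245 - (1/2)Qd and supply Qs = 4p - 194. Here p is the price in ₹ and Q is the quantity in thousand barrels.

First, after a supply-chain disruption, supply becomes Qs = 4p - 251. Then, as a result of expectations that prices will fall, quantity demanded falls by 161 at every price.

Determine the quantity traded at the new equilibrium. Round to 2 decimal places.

135.67

Solve the original market: 490 - 2p = 4p - 194, hence p = 114 and Q = 262.
With the change applied: demand Qd = 329 - 2p, supply Qs = 4p - 251.
New equilibrium: 329 - 2p = 4p - 251 ⇒ 580 = 6p ⇒ p = 290/3 ≈ 96.6667, Q = 407/3 ≈ 135.6667.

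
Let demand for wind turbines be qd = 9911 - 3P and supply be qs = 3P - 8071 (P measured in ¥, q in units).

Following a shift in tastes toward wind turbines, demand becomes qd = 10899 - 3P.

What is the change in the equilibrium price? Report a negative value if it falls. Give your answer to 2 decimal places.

Original equilibrium: 9911 - 3P = 3P - 8071 gives 17982 = 6P, so P = 2997 and q = 920.
With the change applied: demand qd = 10899 - 3P, supply qs = 3P - 8071.
Clearing the new market: 10899 - 3P = 3P - 8071, so P = 9485/3 ≈ 3161.6667 and q = 1414.
ΔP = 3161.6667 − 2997 = +164.67.

+164.67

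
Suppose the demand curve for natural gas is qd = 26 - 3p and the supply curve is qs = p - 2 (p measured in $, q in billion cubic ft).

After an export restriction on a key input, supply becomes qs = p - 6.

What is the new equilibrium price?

Original equilibrium: 26 - 3p = p - 2 gives 28 = 4p, so p = 7 and q = 5.
The shock moves the curves to qd = 26 - 3p and qs = p - 6.
Equate the new curves: 26 - 3p = p - 6, giving 32 = 4p, p = 8, q = 2.

8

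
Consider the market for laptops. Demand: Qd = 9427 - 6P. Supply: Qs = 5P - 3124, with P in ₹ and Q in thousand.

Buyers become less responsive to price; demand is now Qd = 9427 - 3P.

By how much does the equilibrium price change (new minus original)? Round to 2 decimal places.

+427.88

Original equilibrium: 9427 - 6P = 5P - 3124 gives 12551 = 11P, so P = 1141 and Q = 2581.
The new curves are Qd = 9427 - 3P (demand) and Qs = 5P - 3124 (supply).
Setting them equal: 9427 - 3P = 5P - 3124 → 12551 = 8P, so P = 1568.875 and Q = 4720.375.
ΔP = 1568.875 − 1141 = +427.88.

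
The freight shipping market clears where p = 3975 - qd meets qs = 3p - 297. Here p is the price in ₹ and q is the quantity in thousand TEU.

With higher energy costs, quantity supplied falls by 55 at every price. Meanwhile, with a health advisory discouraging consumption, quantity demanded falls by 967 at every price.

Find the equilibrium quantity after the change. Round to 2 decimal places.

Original equilibrium: 3975 - p = 3p - 297 gives 4272 = 4p, so p = 1068 and q = 2907.
The shock moves the curves to qd = 3008 - p and qs = 3p - 352.
Equate the new curves: 3008 - p = 3p - 352, giving 3360 = 4p, p = 840, q = 2168.

2168.00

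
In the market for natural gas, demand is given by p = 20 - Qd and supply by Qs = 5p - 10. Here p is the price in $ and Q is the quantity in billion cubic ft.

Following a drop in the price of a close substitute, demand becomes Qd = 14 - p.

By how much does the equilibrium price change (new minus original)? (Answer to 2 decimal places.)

-1.00

Before the shock: 20 - p = 5p - 10 ⇒ 30 = 6p ⇒ p = 5, Q = 15.
The new curves are Qd = 14 - p (demand) and Qs = 5p - 10 (supply).
Clearing the new market: 14 - p = 5p - 10, so p = 4 and Q = 10.
Δp = 4 − 5 = -1.00.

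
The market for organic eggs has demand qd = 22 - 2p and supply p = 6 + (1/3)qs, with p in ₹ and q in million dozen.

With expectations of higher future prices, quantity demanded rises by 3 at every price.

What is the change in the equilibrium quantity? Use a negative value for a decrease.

Initially, 22 - 2p = 3p - 18, so 40 = 5p and p = 8, q = 6.
After the shift, demand is qd = 25 - 2p and supply is qs = 3p - 18.
Setting them equal: 25 - 2p = 3p - 18 → 43 = 5p, so p = 8.6 and q = 7.8.
Δq = 7.8 − 6 = +1.8.

+1.8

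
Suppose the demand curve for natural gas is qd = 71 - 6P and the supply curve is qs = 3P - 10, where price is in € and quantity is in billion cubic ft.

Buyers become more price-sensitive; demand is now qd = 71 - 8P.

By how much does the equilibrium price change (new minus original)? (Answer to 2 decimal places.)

Original equilibrium: 71 - 6P = 3P - 10 gives 81 = 9P, so P = 9 and q = 17.
The shock moves the curves to qd = 71 - 8P and qs = 3P - 10.
New equilibrium: 71 - 8P = 3P - 10 ⇒ 81 = 11P ⇒ P = 81/11 ≈ 7.3636, q = 133/11 ≈ 12.0909.
ΔP = 7.3636 − 9 = -1.64.

-1.64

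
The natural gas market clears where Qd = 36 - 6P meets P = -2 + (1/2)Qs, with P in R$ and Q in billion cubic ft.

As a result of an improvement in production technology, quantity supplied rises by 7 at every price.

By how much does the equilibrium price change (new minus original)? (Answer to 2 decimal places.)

-0.88

Solve the original market: 36 - 6P = 2P + 4, hence P = 4 and Q = 12.
With the change applied: demand Qd = 36 - 6P, supply Qs = 2P + 11.
Clearing the new market: 36 - 6P = 2P + 11, so P = 3.125 and Q = 17.25.
ΔP = 3.125 − 4 = -0.88.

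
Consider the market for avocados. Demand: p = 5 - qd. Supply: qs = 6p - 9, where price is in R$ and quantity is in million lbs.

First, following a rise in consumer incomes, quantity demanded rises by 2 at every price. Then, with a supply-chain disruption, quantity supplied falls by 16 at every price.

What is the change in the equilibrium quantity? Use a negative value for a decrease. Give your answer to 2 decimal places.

Before the shock: 5 - p = 6p - 9 ⇒ 14 = 7p ⇒ p = 2, q = 3.
The shock moves the curves to qd = 7 - p and qs = 6p - 25.
New equilibrium: 7 - p = 6p - 25 ⇒ 32 = 7p ⇒ p = 32/7 ≈ 4.5714, q = 17/7 ≈ 2.4286.
Δq = 2.4286 − 3 = -0.57.

-0.57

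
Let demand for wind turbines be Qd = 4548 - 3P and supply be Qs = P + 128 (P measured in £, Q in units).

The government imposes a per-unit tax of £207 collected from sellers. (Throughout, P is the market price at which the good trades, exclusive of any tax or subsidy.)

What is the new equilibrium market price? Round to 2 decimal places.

Original equilibrium: 4548 - 3P = P + 128 gives 4420 = 4P, so P = 1105 and Q = 1233.
Since sellers keep the price net of the tax, the effective supply curve becomes Qs = P - 79.
Clearing the new market: 4548 - 3P = P - 79, so P = 1156.75 and Q = 1077.75.

1156.75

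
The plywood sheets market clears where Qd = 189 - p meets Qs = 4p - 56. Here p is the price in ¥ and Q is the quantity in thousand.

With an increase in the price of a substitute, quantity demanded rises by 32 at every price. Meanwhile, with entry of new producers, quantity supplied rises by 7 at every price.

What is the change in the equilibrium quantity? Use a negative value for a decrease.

Initially, 189 - p = 4p - 56, so 245 = 5p and p = 49, Q = 140.
With the change applied: demand Qd = 221 - p, supply Qs = 4p - 49.
New equilibrium: 221 - p = 4p - 49 ⇒ 270 = 5p ⇒ p = 54, Q = 167.
ΔQ = 167 − 140 = +27.

+27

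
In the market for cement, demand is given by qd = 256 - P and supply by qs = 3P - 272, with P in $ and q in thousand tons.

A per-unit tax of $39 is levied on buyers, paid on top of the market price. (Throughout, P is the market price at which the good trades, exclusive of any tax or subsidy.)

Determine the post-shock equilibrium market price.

Initially, 256 - P = 3P - 272, so 528 = 4P and P = 132, q = 124.
Since buyers pay the price plus the tax, the effective demand curve becomes qd = 217 - P.
Equate the new curves: 217 - P = 3P - 272, giving 489 = 4P, P = 122.25, q = 94.75.

122.25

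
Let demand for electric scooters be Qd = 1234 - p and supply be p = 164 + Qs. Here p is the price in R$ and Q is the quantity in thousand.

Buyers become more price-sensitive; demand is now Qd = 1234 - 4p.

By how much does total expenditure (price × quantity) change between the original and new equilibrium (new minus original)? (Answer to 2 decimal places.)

Initially, 1234 - p = p - 164, so 1398 = 2p and p = 699, Q = 535.
After the shift, demand is Qd = 1234 - 4p and supply is Qs = p - 164.
Setting them equal: 1234 - 4p = p - 164 → 1398 = 5p, so p = 279.6 and Q = 115.6.
Expenditure moves from 699×535 = 373965 to 279.6×115.6 = 32321.76; change = -341643.24.

-341643.24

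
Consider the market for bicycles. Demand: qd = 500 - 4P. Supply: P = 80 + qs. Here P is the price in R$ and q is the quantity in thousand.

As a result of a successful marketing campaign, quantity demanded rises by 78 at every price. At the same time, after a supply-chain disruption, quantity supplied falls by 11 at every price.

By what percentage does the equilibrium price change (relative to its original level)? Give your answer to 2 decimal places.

Original equilibrium: 500 - 4P = P - 80 gives 580 = 5P, so P = 116 and q = 36.
With the change applied: demand qd = 578 - 4P, supply qs = P - 91.
Equate the new curves: 578 - 4P = P - 91, giving 669 = 5P, P = 133.8, q = 42.8.
%ΔP = (133.8 − 116) / 116 × 100 = +15.34%.

+15.34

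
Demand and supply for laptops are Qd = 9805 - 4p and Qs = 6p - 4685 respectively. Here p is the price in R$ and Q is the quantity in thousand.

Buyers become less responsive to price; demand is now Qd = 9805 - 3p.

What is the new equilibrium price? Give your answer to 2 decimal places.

1610.00

Original equilibrium: 9805 - 4p = 6p - 4685 gives 14490 = 10p, so p = 1449 and Q = 4009.
After the shift, demand is Qd = 9805 - 3p and supply is Qs = 6p - 4685.
New equilibrium: 9805 - 3p = 6p - 4685 ⇒ 14490 = 9p ⇒ p = 1610, Q = 4975.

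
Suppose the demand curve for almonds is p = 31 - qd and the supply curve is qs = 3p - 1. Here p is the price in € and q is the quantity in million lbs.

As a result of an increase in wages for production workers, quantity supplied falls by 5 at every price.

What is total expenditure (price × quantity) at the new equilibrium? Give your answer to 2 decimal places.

201.19

Original equilibrium: 31 - p = 3p - 1 gives 32 = 4p, so p = 8 and q = 23.
The new curves are qd = 31 - p (demand) and qs = 3p - 6 (supply).
Setting them equal: 31 - p = 3p - 6 → 37 = 4p, so p = 9.25 and q = 21.75.
New expenditure = 9.25 × 21.75 = 201.19.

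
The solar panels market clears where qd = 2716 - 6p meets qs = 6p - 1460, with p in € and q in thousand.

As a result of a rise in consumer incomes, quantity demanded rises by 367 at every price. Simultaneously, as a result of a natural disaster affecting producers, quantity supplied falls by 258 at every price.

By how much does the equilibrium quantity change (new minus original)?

Initially, 2716 - 6p = 6p - 1460, so 4176 = 12p and p = 348, q = 628.
The new curves are qd = 3083 - 6p (demand) and qs = 6p - 1718 (supply).
Clearing the new market: 3083 - 6p = 6p - 1718, so p = 4801/12 ≈ 400.0833 and q = 682.5.
Δq = 682.5 − 628 = +54.5.

+54.5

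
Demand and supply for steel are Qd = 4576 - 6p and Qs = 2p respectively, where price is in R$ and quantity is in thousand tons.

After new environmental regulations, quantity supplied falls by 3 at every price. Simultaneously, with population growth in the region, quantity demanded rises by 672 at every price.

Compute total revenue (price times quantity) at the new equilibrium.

859687.15625

Before the shock: 4576 - 6p = 2p ⇒ 4576 = 8p ⇒ p = 572, Q = 1144.
The new curves are Qd = 5248 - 6p (demand) and Qs = 2p - 3 (supply).
Equate the new curves: 5248 - 6p = 2p - 3, giving 5251 = 8p, p = 656.375, Q = 1309.75.
New expenditure = 656.375 × 1309.75 = 859687.15625.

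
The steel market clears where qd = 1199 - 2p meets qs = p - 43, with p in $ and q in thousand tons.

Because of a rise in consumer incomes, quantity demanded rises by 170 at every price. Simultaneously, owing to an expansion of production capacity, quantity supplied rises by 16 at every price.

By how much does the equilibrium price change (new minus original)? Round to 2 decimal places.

Initially, 1199 - 2p = p - 43, so 1242 = 3p and p = 414, q = 371.
The new curves are qd = 1369 - 2p (demand) and qs = p - 27 (supply).
Equate the new curves: 1369 - 2p = p - 27, giving 1396 = 3p, p = 1396/3 ≈ 465.3333, q = 1315/3 ≈ 438.3333.
Δp = 465.3333 − 414 = +51.33.

+51.33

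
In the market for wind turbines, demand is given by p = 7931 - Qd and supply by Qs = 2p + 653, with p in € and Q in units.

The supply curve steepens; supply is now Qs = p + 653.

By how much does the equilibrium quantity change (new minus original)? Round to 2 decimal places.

-1213.00

Original equilibrium: 7931 - p = 2p + 653 gives 7278 = 3p, so p = 2426 and Q = 5505.
With the change applied: demand Qd = 7931 - p, supply Qs = p + 653.
New equilibrium: 7931 - p = p + 653 ⇒ 7278 = 2p ⇒ p = 3639, Q = 4292.
ΔQ = 4292 − 5505 = -1213.00.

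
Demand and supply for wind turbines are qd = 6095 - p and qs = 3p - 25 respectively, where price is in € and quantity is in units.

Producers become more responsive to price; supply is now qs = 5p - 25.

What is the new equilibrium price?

1020

Solve the original market: 6095 - p = 3p - 25, hence p = 1530 and q = 4565.
With the change applied: demand qd = 6095 - p, supply qs = 5p - 25.
Setting them equal: 6095 - p = 5p - 25 → 6120 = 6p, so p = 1020 and q = 5075.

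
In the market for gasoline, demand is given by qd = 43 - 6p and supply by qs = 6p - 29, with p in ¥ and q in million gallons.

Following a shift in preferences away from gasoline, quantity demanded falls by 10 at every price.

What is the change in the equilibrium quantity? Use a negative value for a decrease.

Original equilibrium: 43 - 6p = 6p - 29 gives 72 = 12p, so p = 6 and q = 7.
After the shift, demand is qd = 33 - 6p and supply is qs = 6p - 29.
Clearing the new market: 33 - 6p = 6p - 29, so p = 31/6 ≈ 5.1667 and q = 2.
Δq = 2 − 7 = -5.

-5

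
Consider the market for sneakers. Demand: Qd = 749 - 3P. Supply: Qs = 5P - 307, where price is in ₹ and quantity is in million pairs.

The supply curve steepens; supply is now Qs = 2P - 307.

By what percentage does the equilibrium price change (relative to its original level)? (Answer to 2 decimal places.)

+60.00

Solve the original market: 749 - 3P = 5P - 307, hence P = 132 and Q = 353.
After the shift, demand is Qd = 749 - 3P and supply is Qs = 2P - 307.
New equilibrium: 749 - 3P = 2P - 307 ⇒ 1056 = 5P ⇒ P = 211.2, Q = 115.4.
%ΔP = (211.2 − 132) / 132 × 100 = +60.00%.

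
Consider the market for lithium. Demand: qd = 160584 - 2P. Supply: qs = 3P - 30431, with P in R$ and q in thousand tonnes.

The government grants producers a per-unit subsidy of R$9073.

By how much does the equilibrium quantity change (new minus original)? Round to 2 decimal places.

Before the shock: 160584 - 2P = 3P - 30431 ⇒ 191015 = 5P ⇒ P = 38203, q = 84178.
Since sellers receive the price plus the subsidy, the effective supply curve becomes qs = 3P - 3212.
Clearing the new market: 160584 - 2P = 3P - 3212, so P = 32759.2 and q = 95065.6.
Δq = 95065.6 − 84178 = +10887.60.

+10887.60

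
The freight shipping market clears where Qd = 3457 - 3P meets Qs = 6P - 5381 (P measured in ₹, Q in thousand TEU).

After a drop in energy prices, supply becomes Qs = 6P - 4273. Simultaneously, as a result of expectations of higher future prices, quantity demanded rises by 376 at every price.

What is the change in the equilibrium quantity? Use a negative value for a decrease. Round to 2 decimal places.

+620.00

Before the shock: 3457 - 3P = 6P - 5381 ⇒ 8838 = 9P ⇒ P = 982, Q = 511.
After the shift, demand is Qd = 3833 - 3P and supply is Qs = 6P - 4273.
Equate the new curves: 3833 - 3P = 6P - 4273, giving 8106 = 9P, P = 2702/3 ≈ 900.6667, Q = 1131.
ΔQ = 1131 − 511 = +620.00.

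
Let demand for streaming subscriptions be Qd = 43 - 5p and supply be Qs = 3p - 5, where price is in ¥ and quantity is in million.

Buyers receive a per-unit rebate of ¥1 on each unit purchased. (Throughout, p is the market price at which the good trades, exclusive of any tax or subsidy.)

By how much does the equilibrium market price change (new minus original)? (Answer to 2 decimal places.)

Original equilibrium: 43 - 5p = 3p - 5 gives 48 = 8p, so p = 6 and Q = 13.
Since buyers' out-of-pocket price is the market price minus the rebate, the effective demand curve becomes Qd = 48 - 5p.
Setting them equal: 48 - 5p = 3p - 5 → 53 = 8p, so p = 6.625 and Q = 14.875.
Δp = 6.625 − 6 = +0.63.

+0.63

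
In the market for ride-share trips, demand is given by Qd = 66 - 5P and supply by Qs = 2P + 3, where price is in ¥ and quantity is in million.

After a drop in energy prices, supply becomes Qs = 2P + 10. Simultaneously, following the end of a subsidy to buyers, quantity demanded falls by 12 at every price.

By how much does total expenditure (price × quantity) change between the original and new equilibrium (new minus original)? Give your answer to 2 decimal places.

-47.12

Before the shock: 66 - 5P = 2P + 3 ⇒ 63 = 7P ⇒ P = 9, Q = 21.
The shock moves the curves to Qd = 54 - 5P and Qs = 2P + 10.
New equilibrium: 54 - 5P = 2P + 10 ⇒ 44 = 7P ⇒ P = 44/7 ≈ 6.2857, Q = 158/7 ≈ 22.5714.
Expenditure moves from 9×21 = 189 to 6.2857×22.5714 = 141.8776; change = -47.12.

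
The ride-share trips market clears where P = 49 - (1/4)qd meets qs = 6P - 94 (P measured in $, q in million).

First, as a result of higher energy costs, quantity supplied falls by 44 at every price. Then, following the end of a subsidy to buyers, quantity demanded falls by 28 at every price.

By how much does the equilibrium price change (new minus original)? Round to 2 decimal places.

+1.60

Initially, 196 - 4P = 6P - 94, so 290 = 10P and P = 29, q = 80.
With the change applied: demand qd = 168 - 4P, supply qs = 6P - 138.
New equilibrium: 168 - 4P = 6P - 138 ⇒ 306 = 10P ⇒ P = 30.6, q = 45.6.
ΔP = 30.6 − 29 = +1.60.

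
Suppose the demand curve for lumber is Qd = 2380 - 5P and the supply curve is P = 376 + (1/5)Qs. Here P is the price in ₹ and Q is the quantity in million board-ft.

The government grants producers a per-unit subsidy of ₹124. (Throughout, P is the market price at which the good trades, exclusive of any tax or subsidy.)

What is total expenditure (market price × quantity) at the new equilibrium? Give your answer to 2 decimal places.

Initially, 2380 - 5P = 5P - 1880, so 4260 = 10P and P = 426, Q = 250.
Since sellers receive the price plus the subsidy, the effective supply curve becomes Qs = 5P - 1260.
Setting them equal: 2380 - 5P = 5P - 1260 → 3640 = 10P, so P = 364 and Q = 560.
New expenditure = 364 × 560 = 203840.00.

203840.00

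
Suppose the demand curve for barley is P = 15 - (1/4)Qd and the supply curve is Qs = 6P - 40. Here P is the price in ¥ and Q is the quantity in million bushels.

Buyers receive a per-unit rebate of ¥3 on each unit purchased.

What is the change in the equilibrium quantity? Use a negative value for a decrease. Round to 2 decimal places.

Original equilibrium: 60 - 4P = 6P - 40 gives 100 = 10P, so P = 10 and Q = 20.
Since buyers' out-of-pocket price is the market price minus the rebate, the effective demand curve becomes Qd = 72 - 4P.
New equilibrium: 72 - 4P = 6P - 40 ⇒ 112 = 10P ⇒ P = 11.2, Q = 27.2.
ΔQ = 27.2 − 20 = +7.20.

+7.20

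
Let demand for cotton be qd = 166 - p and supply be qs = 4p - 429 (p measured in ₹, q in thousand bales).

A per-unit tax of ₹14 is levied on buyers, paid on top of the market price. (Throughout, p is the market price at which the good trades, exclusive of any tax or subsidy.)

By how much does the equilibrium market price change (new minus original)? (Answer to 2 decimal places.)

Original equilibrium: 166 - p = 4p - 429 gives 595 = 5p, so p = 119 and q = 47.
Since buyers pay the price plus the tax, the effective demand curve becomes qd = 152 - p.
Setting them equal: 152 - p = 4p - 429 → 581 = 5p, so p = 116.2 and q = 35.8.
Δp = 116.2 − 119 = -2.80.

-2.80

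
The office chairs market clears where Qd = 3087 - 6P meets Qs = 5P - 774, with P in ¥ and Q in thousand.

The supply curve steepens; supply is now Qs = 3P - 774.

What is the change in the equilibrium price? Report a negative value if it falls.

+78

Original equilibrium: 3087 - 6P = 5P - 774 gives 3861 = 11P, so P = 351 and Q = 981.
The new curves are Qd = 3087 - 6P (demand) and Qs = 3P - 774 (supply).
Setting them equal: 3087 - 6P = 3P - 774 → 3861 = 9P, so P = 429 and Q = 513.
ΔP = 429 − 351 = +78.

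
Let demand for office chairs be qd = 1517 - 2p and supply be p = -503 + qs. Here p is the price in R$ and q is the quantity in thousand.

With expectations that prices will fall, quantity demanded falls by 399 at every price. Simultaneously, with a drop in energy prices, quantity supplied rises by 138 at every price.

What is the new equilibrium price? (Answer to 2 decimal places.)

159.00

Initially, 1517 - 2p = p + 503, so 1014 = 3p and p = 338, q = 841.
With the change applied: demand qd = 1118 - 2p, supply qs = p + 641.
Equate the new curves: 1118 - 2p = p + 641, giving 477 = 3p, p = 159, q = 800.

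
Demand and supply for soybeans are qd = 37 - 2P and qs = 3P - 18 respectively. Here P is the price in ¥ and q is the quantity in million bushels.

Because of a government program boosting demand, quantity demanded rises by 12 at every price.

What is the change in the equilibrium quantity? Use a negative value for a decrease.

+7.2

Original equilibrium: 37 - 2P = 3P - 18 gives 55 = 5P, so P = 11 and q = 15.
The new curves are qd = 49 - 2P (demand) and qs = 3P - 18 (supply).
Setting them equal: 49 - 2P = 3P - 18 → 67 = 5P, so P = 13.4 and q = 22.2.
Δq = 22.2 − 15 = +7.2.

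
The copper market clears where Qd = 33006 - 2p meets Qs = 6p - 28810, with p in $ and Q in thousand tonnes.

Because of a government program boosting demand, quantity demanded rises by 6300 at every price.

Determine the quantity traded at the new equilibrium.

22277

Original equilibrium: 33006 - 2p = 6p - 28810 gives 61816 = 8p, so p = 7727 and Q = 17552.
After the shift, demand is Qd = 39306 - 2p and supply is Qs = 6p - 28810.
New equilibrium: 39306 - 2p = 6p - 28810 ⇒ 68116 = 8p ⇒ p = 8514.5, Q = 22277.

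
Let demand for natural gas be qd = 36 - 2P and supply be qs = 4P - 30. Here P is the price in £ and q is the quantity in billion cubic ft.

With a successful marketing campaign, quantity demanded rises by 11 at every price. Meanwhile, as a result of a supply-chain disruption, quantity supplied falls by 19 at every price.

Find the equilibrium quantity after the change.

Original equilibrium: 36 - 2P = 4P - 30 gives 66 = 6P, so P = 11 and q = 14.
After the shift, demand is qd = 47 - 2P and supply is qs = 4P - 49.
Equate the new curves: 47 - 2P = 4P - 49, giving 96 = 6P, P = 16, q = 15.

15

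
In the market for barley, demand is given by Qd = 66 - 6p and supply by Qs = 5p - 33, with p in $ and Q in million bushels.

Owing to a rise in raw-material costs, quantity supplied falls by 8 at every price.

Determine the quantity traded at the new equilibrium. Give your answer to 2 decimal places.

7.64

Initially, 66 - 6p = 5p - 33, so 99 = 11p and p = 9, Q = 12.
After the shift, demand is Qd = 66 - 6p and supply is Qs = 5p - 41.
Clearing the new market: 66 - 6p = 5p - 41, so p = 107/11 ≈ 9.7273 and Q = 84/11 ≈ 7.6364.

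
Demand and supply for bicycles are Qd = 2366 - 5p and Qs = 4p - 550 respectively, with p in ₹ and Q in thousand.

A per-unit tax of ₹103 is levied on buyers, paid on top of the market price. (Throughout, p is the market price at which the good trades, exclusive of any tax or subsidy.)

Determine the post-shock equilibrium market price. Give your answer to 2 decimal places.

Before the shock: 2366 - 5p = 4p - 550 ⇒ 2916 = 9p ⇒ p = 324, Q = 746.
Since buyers pay the price plus the tax, the effective demand curve becomes Qd = 1851 - 5p.
Equate the new curves: 1851 - 5p = 4p - 550, giving 2401 = 9p, p = 2401/9 ≈ 266.7778, Q = 4654/9 ≈ 517.1111.

266.78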